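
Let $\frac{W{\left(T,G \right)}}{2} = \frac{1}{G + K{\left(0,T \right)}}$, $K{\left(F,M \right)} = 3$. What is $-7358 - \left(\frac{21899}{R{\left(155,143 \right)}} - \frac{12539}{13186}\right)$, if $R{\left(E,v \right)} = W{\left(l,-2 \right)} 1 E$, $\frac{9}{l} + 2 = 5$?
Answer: $- \frac{7590468851}{1021915} \approx -7427.7$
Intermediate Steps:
$l = 3$ ($l = \frac{9}{-2 + 5} = \frac{9}{3} = 9 \cdot \frac{1}{3} = 3$)
$W{\left(T,G \right)} = \frac{2}{3 + G}$ ($W{\left(T,G \right)} = \frac{2}{G + 3} = \frac{2}{3 + G}$)
$R{\left(E,v \right)} = 2 E$ ($R{\left(E,v \right)} = \frac{2}{3 - 2} \cdot 1 E = \frac{2}{1} \cdot 1 E = 2 \cdot 1 \cdot 1 E = 2 \cdot 1 E = 2 E$)
$-7358 - \left(\frac{21899}{R{\left(155,143 \right)}} - \frac{12539}{13186}\right) = -7358 - \left(\frac{21899}{2 \cdot 155} - \frac{12539}{13186}\right) = -7358 - \left(\frac{21899}{310} - \frac{12539}{13186}\right) = -7358 - \frac{71218281}{1021915} = - \frac{7590468851}{1021915}$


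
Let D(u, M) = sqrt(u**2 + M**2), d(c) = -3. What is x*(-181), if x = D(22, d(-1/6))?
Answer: -181*sqrt(493) ≈ -4018.9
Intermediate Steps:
D(u, M) = sqrt(M**2 + u**2)
x = sqrt(493) (x = sqrt((-3)**2 + 22**2) = sqrt(9 + 484) = sqrt(493) ≈ 22.204)
x*(-181) = sqrt(493)*(-181) = -181*sqrt(493)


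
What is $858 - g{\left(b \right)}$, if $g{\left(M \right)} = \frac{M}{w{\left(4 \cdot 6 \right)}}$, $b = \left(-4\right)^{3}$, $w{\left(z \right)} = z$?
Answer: $\frac{2582}{3} \approx 860.67$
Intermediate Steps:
$b = -64$
$g{\left(M \right)} = \frac{M}{24}$ ($g{\left(M \right)} = \frac{M}{4 \cdot 6} = \frac{M}{24}$)
$858 - g{\left(b \right)} = 858 - \frac{1}{24} \left(-64\right) = 858 - - \frac{8}{3} = 858 + \frac{8}{3} = \frac{2582}{3}$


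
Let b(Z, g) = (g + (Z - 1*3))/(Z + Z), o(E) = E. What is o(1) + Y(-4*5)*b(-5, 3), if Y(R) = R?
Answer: -9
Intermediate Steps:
b(Z, g) = (-3 + Z + g)/(2*Z) (b(Z, g) = (g + (Z - 3))/((2*Z)) = (g + (-3 + Z))*(1/(2*Z)) = (-3 + Z + g)*(1/(2*Z)) = (-3 + Z + g)/(2*Z))
o(1) + Y(-4*5)*b(-5, 3) = 1 + (-4*5)*((1/2)*(-3 - 5 + 3)/(-5)) = 1 - 10*(-1)*(-5)/5 = 1 - 20*1/2 = 1 - 10 = -9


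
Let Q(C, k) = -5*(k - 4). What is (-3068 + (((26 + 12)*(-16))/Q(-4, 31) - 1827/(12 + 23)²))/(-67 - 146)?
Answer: 14482067/1006425 ≈ 14.390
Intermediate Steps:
Q(C, k) = 20 - 5*k (Q(C, k) = -5*(-4 + k) = 20 - 5*k)
(-3068 + (((26 + 12)*(-16))/Q(-4, 31) - 1827/(12 + 23)²))/(-67 - 146) = (-3068 + (((26 + 12)*(-16))/(20 - 5*31) - 1827/(12 + 23)²))/(-67 - 146) = (-3068 + ((38*(-16))/(20 - 155) - 1827/(35²)))/(-213) = (-3068 + (-608/(-135) - 1827/1225))*(-1/213) = (-3068 + (-608*(-1/135) - 1827*1/1225))*(-1/213) = (-3068 + (608/135 - 261/175))*(-1/213) = (-3068 + 14233/4725)*(-1/213) = -14482067/4725*(-1/213) = 14482067/1006425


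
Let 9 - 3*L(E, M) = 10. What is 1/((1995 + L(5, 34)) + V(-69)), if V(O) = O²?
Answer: 3/20267 ≈ 0.00014802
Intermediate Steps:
L(E, M) = -⅓ (L(E, M) = 3 - ⅓*10 = 3 - 10/3 = -⅓)
1/((1995 + L(5, 34)) + V(-69)) = 1/((1995 - ⅓) + (-69)²) = 1/(5984/3 + 4761) = 1/(20267/3) = 3/20267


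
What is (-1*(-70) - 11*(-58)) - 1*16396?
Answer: -15688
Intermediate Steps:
(-1*(-70) - 11*(-58)) - 1*16396 = (70 + 638) - 16396 = 708 - 16396 = -15688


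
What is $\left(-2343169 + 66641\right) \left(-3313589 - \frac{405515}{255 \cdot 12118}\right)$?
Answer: $\frac{31931544226964440}{4233} \approx 7.5435 \cdot 10^{12}$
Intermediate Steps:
$\left(-2343169 + 66641\right) \left(-3313589 - \frac{405515}{255 \cdot 12118}\right) = - 2276528 \left(-3313589 - \frac{405515}{3090090}\right) = - 2276528 \left(-3313589 - \frac{1111}{8466}\right) = \left(-2276528\right) \left(- \frac{28052845585}{8466}\right) = \frac{31931544226964440}{4233}$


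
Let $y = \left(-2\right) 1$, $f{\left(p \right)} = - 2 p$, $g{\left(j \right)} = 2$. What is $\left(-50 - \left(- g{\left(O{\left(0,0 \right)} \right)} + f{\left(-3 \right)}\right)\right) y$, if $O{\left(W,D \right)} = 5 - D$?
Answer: $108$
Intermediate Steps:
$y = -2$
$\left(-50 - \left(- g{\left(O{\left(0,0 \right)} \right)} + f{\left(-3 \right)}\right)\right) y = \left(-50 + \left(2 - \left(-2\right) \left(-3\right)\right)\right) \left(-2\right) = \left(-50 + \left(2 - 6\right)\right) \left(-2\right) = \left(-50 - 4\right) \left(-2\right) = \left(-54\right) \left(-2\right) = 108$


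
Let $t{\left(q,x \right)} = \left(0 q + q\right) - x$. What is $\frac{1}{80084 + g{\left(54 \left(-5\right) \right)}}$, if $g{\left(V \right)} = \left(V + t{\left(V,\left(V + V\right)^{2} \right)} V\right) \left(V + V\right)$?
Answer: $- \frac{1}{42554420116} \approx -2.3499 \cdot 10^{-11}$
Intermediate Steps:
$t{\left(q,x \right)} = q - x$ ($t{\left(q,x \right)} = \left(0 + q\right) - x = q - x$)
$g{\left(V \right)} = 2 V \left(V + V \left(V - 4 V^{2}\right)\right)$ ($g{\left(V \right)} = \left(V + \left(V - \left(V + V\right)^{2}\right) V\right) \left(V + V\right) = \left(V + \left(V - \left(2 V\right)^{2}\right) V\right) 2 V = \left(V + \left(V - 4 V^{2}\right) V\right) 2 V = \left(V + V \left(V - 4 V^{2}\right)\right) 2 V = 2 V \left(V + V \left(V - 4 V^{2}\right)\right)$)
$\frac{1}{80084 + g{\left(54 \left(-5\right) \right)}} = \frac{1}{80084 + 2 \left(54 \left(-5\right)\right)^{2} \left(1 + 54 \left(-5\right) - 4 \left(54 \left(-5\right)\right)^{2}\right)} = \frac{1}{80084 + 2 \left(-270\right)^{2} \left(1 - 270 - 4 \left(-270\right)^{2}\right)} = \frac{1}{80084 + 2 \cdot 72900 \left(1 - 270 - 291600\right)} = \frac{1}{80084 + 2 \cdot 72900 \left(-291869\right)} = \frac{1}{80084 - 42554500200} = \frac{1}{-42554420116} = - \frac{1}{42554420116}$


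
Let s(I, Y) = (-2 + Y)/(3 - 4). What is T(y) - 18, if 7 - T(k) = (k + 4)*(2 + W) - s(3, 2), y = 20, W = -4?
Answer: 37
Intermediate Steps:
s(I, Y) = 2 - Y (s(I, Y) = (-2 + Y)/(-1) = (-2 + Y)*(-1) = 2 - Y)
T(k) = 15 + 2*k (T(k) = 7 - ((k + 4)*(2 - 4) - (2 - 1*2)) = 7 - ((4 + k)*(-2) - (2 - 2)) = 7 - ((-8 - 2*k) - 1*0) = 7 - ((-8 - 2*k) + 0) = 7 - (-8 - 2*k) = 7 + (8 + 2*k) = 15 + 2*k)
T(y) - 18 = (15 + 2*20) - 18 = (15 + 40) - 18 = 55 - 18 = 37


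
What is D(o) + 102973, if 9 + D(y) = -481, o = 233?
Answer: 102483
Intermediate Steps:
D(y) = -490 (D(y) = -9 - 481 = -490)
D(o) + 102973 = -490 + 102973 = 102483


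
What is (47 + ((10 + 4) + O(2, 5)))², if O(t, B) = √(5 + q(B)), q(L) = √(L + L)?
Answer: (61 + √(5 + √10))² ≈ 4077.7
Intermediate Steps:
q(L) = √2*√L (q(L) = √(2*L) = √2*√L)
O(t, B) = √(5 + √2*√B)
(47 + ((10 + 4) + O(2, 5)))² = (47 + ((10 + 4) + √(5 + √2*√5)))² = (47 + (14 + √(5 + √10)))² = (61 + √(5 + √10))²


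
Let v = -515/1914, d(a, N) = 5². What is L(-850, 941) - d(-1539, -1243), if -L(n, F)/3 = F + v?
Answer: -1816509/638 ≈ -2847.2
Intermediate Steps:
d(a, N) = 25
v = -515/1914 (v = -515*1/1914 = -515/1914 ≈ -0.26907)
L(n, F) = 515/638 - 3*F (L(n, F) = -3*(F - 515/1914) = -3*(-515/1914 + F) = 515/638 - 3*F)
L(-850, 941) - d(-1539, -1243) = (515/638 - 3*941) - 1*25 = (515/638 - 2823) - 25 = -1800559/638 - 25 = -1816509/638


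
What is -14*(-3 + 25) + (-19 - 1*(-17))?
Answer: -310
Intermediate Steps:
-14*(-3 + 25) + (-19 - 1*(-17)) = -14*22 + (-19 + 17) = -308 - 2 = -310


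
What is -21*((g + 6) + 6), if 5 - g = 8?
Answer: -189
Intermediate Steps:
g = -3 (g = 5 - 1*8 = 5 - 8 = -3)
-21*((g + 6) + 6) = -21*((-3 + 6) + 6) = -21*(3 + 6) = -21*9 = -189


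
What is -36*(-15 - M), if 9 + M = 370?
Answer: 13536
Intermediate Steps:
M = 361 (M = -9 + 370 = 361)
-36*(-15 - M) = -36*(-15 - 1*361) = -36*(-15 - 361) = -36*(-376) = 13536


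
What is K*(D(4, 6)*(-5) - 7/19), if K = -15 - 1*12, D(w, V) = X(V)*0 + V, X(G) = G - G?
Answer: 15579/19 ≈ 819.95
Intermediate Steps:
X(G) = 0
D(w, V) = V (D(w, V) = 0*0 + V = 0 + V = V)
K = -27 (K = -15 - 12 = -27)
K*(D(4, 6)*(-5) - 7/19) = -27*(6*(-5) - 7/19) = -27*(-30 - 7*1/19) = -27*(-30 - 7/19) = -27*(-577/19) = 15579/19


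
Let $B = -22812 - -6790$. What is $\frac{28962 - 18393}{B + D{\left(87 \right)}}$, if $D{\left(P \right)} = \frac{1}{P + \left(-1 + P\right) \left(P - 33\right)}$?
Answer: $- \frac{50001939}{75800081} \approx -0.65966$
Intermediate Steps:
$B = -16022$ ($B = -22812 + 6790 = -16022$)
$D{\left(P \right)} = \frac{1}{P + \left(-1 + P\right) \left(-33 + P\right)}$
$\frac{28962 - 18393}{B + D{\left(87 \right)}} = \frac{28962 - 18393}{-16022 + \frac{1}{33 + 87^{2} - 2871}} = \frac{10569}{-16022 + \frac{1}{33 + 7569 - 2871}} = \frac{10569}{-16022 + \frac{1}{4731}} = \frac{10569}{- \frac{75800081}{4731}} = 10569 \left(- \frac{4731}{75800081}\right) = - \frac{50001939}{75800081}$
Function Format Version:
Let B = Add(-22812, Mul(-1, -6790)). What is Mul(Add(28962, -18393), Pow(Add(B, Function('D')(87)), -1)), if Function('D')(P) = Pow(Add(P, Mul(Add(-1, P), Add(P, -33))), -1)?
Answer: Rational(-50001939, 75800081) ≈ -0.65966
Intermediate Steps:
B = -16022 (B = Add(-22812, 6790) = -16022)
Function('D')(P) = Pow(Add(P, Mul(Add(-1, P), Add(-33, P))), -1)
Mul(Add(28962, -18393), Pow(Add(B, Function('D')(87)), -1)) = Mul(Add(28962, -18393), Pow(Add(-16022, Pow(Add(33, Pow(87, 2), Mul(-33, 87)), -1)), -1)) = Mul(10569, Pow(Add(-16022, Pow(Add(33, 7569, -2871), -1)), -1)) = Mul(10569, Pow(Add(-16022, Pow(4731, -1)), -1)) = Mul(10569, Pow(Add(-16022, Rational(1, 4731)), -1)) = Mul(10569, Pow(Rational(-75800081, 4731), -1)) = Mul(10569, Rational(-4731, 75800081)) = Rational(-50001939, 75800081)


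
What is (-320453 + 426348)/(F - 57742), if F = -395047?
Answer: -105895/452789 ≈ -0.23387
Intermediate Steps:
(-320453 + 426348)/(F - 57742) = (-320453 + 426348)/(-395047 - 57742) = 105895/(-452789) = 105895*(-1/452789) = -105895/452789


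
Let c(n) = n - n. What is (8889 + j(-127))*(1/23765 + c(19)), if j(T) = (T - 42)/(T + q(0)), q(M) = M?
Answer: 161296/431165 ≈ 0.37409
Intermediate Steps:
c(n) = 0
j(T) = (-42 + T)/T (j(T) = (T - 42)/(T + 0) = (-42 + T)/T)
(8889 + j(-127))*(1/23765 + c(19)) = (8889 + (-42 - 127)/(-127))*(1/23765 + 0) = (8889 - 1/127*(-169))*(1/23765 + 0) = (8889 + 169/127)*(1/23765) = (1129072/127)*(1/23765) = 161296/431165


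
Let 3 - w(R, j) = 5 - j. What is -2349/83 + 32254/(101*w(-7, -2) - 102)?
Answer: -1932838/20999 ≈ -92.044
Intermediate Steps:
w(R, j) = -2 + j (w(R, j) = 3 - (5 - j) = 3 + (-5 + j) = -2 + j)
-2349/83 + 32254/(101*w(-7, -2) - 102) = -2349/83 + 32254/(101*(-2 - 2) - 102) = -2349*1/83 + 32254/(101*(-4) - 102) = -2349/83 + 32254/(-404 - 102) = -2349/83 + 32254/(-506) = -2349/83 + 32254*(-1/506) = -2349/83 - 16127/253 = -1932838/20999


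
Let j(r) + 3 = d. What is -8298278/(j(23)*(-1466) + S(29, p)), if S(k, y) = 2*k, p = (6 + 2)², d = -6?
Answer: -4149139/6626 ≈ -626.19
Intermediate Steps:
j(r) = -9 (j(r) = -3 - 6 = -9)
p = 64 (p = 8² = 64)
-8298278/(j(23)*(-1466) + S(29, p)) = -8298278/(-9*(-1466) + 2*29) = -8298278/(13194 + 58) = -8298278/13252 = -8298278*1/13252 = -4149139/6626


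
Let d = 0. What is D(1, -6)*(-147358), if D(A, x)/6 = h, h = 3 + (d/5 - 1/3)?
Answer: -2357728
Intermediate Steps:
h = 8/3 (h = 3 + (0/5 - 1/3) = 3 + (0*(⅕) - 1*⅓) = 3 + (0 - ⅓) = 3 - ⅓ = 8/3 ≈ 2.6667)
D(A, x) = 16 (D(A, x) = 6*(8/3) = 16)
D(1, -6)*(-147358) = 16*(-147358) = -2357728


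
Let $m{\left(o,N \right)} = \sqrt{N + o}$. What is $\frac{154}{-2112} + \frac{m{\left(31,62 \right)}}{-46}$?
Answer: $- \frac{7}{96} - \frac{\sqrt{93}}{46} \approx -0.28256$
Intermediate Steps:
$\frac{154}{-2112} + \frac{m{\left(31,62 \right)}}{-46} = \frac{154}{-2112} + \frac{\sqrt{62 + 31}}{-46} = 154 \left(- \frac{1}{2112}\right) + \sqrt{93} \left(- \frac{1}{46}\right) = - \frac{7}{96} - \frac{\sqrt{93}}{46}$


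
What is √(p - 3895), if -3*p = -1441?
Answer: 2*I*√7683/3 ≈ 58.435*I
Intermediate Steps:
p = 1441/3 (p = -⅓*(-1441) = 1441/3 ≈ 480.33)
√(p - 3895) = √(1441/3 - 3895) = √(-10244/3) = 2*I*√7683/3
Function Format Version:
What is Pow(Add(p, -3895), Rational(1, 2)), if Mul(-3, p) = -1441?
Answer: Mul(Rational(2, 3), I, Pow(7683, Rational(1, 2))) ≈ Mul(58.435, I)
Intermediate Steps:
p = Rational(1441, 3) (p = Mul(Rational(-1, 3), -1441) = Rational(1441, 3) ≈ 480.33)
Pow(Add(p, -3895), Rational(1, 2)) = Pow(Add(Rational(1441, 3), -3895), Rational(1, 2)) = Pow(Rational(-10244, 3), Rational(1, 2)) = Mul(Rational(2, 3), I, Pow(7683, Rational(1, 2)))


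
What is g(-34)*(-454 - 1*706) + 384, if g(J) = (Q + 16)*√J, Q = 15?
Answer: 384 - 35960*I*√34 ≈ 384.0 - 2.0968e+5*I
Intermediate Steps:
g(J) = 31*√J (g(J) = (15 + 16)*√J = 31*√J)
g(-34)*(-454 - 1*706) + 384 = (31*√(-34))*(-454 - 1*706) + 384 = (31*(I*√34))*(-454 - 706) + 384 = (31*I*√34)*(-1160) + 384 = -35960*I*√34 + 384 = 384 - 35960*I*√34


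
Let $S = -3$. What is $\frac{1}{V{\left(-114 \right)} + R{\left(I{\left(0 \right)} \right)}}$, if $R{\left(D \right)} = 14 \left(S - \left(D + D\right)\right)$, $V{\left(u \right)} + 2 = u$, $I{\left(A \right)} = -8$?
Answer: $\frac{1}{66} \approx 0.015152$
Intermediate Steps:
$V{\left(u \right)} = -2 + u$
$R{\left(D \right)} = -42 - 28 D$ ($R{\left(D \right)} = 14 \left(-3 - \left(D + D\right)\right) = 14 \left(-3 - 2 D\right) = -42 - 28 D$)
$\frac{1}{V{\left(-114 \right)} + R{\left(I{\left(0 \right)} \right)}} = \frac{1}{\left(-2 - 114\right) - -182} = \frac{1}{-116 + \left(-42 + 224\right)} = \frac{1}{-116 + 182} = \frac{1}{66}$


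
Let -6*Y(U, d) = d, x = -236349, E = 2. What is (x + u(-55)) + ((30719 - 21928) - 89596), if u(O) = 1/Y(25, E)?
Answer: -317157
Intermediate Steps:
Y(U, d) = -d/6
u(O) = -3 (u(O) = 1/(-⅙*2) = 1/(-⅓) = -3)
(x + u(-55)) + ((30719 - 21928) - 89596) = (-236349 - 3) + ((30719 - 21928) - 89596) = -236352 + (8791 - 89596) = -236352 - 80805 = -317157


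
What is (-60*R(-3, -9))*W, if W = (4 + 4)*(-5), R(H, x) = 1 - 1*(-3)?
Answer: 9600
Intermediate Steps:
R(H, x) = 4 (R(H, x) = 1 + 3 = 4)
W = -40 (W = 8*(-5) = -40)
(-60*R(-3, -9))*W = -60*4*(-40) = -240*(-40) = 9600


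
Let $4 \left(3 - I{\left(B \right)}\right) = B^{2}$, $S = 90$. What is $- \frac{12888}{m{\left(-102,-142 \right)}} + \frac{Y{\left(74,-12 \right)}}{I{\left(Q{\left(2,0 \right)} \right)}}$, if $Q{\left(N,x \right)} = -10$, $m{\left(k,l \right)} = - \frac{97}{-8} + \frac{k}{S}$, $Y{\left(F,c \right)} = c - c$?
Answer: $- \frac{1546560}{1319} \approx -1172.5$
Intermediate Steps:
$Y{\left(F,c \right)} = 0$
$m{\left(k,l \right)} = \frac{97}{8} + \frac{k}{90}$ ($m{\left(k,l \right)} = - \frac{97}{-8} + \frac{k}{90} = \left(-97\right) \left(- \frac{1}{8}\right) + k \frac{1}{90} = \frac{97}{8} + \frac{k}{90}$)
$I{\left(B \right)} = 3 - \frac{B^{2}}{4}$
$- \frac{12888}{m{\left(-102,-142 \right)}} + \frac{Y{\left(74,-12 \right)}}{I{\left(Q{\left(2,0 \right)} \right)}} = - \frac{12888}{\frac{97}{8} + \frac{1}{90} \left(-102\right)} + \frac{0}{3 - \frac{\left(-10\right)^{2}}{4}} = - \frac{12888}{\frac{97}{8} - \frac{17}{15}} + \frac{0}{3 - 25} = - \frac{12888}{\frac{1319}{120}} + \frac{0}{3 - 25} = \left(-12888\right) \frac{120}{1319} + \frac{0}{-22} = - \frac{1546560}{1319} + 0 \left(- \frac{1}{22}\right) = - \frac{1546560}{1319} + 0 = - \frac{1546560}{1319}$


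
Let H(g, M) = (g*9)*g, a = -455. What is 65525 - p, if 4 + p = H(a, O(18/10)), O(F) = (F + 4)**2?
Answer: -1797696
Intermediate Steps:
O(F) = (4 + F)**2
H(g, M) = 9*g**2 (H(g, M) = (9*g)*g = 9*g**2)
p = 1863221 (p = -4 + 9*(-455)**2 = -4 + 9*207025 = -4 + 1863225 = 1863221)
65525 - p = 65525 - 1*1863221 = 65525 - 1863221 = -1797696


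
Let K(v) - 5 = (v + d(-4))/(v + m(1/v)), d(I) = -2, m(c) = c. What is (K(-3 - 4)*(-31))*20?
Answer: -19406/5 ≈ -3881.2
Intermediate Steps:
K(v) = 5 + (-2 + v)/(v + 1/v) (K(v) = 5 + (v - 2)/(v + 1/v) = 5 + (-2 + v)/(v + 1/v))
(K(-3 - 4)*(-31))*20 = (((5 + 2*(-3 - 4)*(-1 + 3*(-3 - 4)))/(1 + (-3 - 4)²))*(-31))*20 = (((5 + 2*(-7)*(-1 + 3*(-7)))/(1 + (-7)²))*(-31))*20 = (((5 + 2*(-7)*(-1 - 21))/(1 + 49))*(-31))*20 = (((5 + 2*(-7)*(-22))/50)*(-31))*20 = (((5 + 308)/50)*(-31))*20 = (((1/50)*313)*(-31))*20 = ((313/50)*(-31))*20 = -9703/50*20 = -19406/5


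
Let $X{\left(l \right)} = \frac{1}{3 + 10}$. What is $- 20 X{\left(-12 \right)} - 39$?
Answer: $- \frac{527}{13} \approx -40.538$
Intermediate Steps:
$X{\left(l \right)} = \frac{1}{13}$
$- 20 X{\left(-12 \right)} - 39 = \left(-20\right) \frac{1}{13} - 39 = - \frac{20}{13} - 39 = - \frac{527}{13}$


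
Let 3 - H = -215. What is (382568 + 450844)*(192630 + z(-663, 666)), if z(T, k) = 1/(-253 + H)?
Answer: 5618904541188/35 ≈ 1.6054e+11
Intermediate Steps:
H = 218 (H = 3 - 1*(-215) = 3 + 215 = 218)
z(T, k) = -1/35 (z(T, k) = 1/(-253 + 218) = 1/(-35) = -1/35)
(382568 + 450844)*(192630 + z(-663, 666)) = (382568 + 450844)*(192630 - 1/35) = 833412*(6742049/35) = 5618904541188/35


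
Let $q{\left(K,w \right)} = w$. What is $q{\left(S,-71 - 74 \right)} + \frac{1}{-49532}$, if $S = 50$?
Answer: $- \frac{7182141}{49532} \approx -145.0$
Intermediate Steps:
$q{\left(S,-71 - 74 \right)} + \frac{1}{-49532} = \left(-71 - 74\right) + \frac{1}{-49532} = -145 - \frac{1}{49532} = - \frac{7182141}{49532}$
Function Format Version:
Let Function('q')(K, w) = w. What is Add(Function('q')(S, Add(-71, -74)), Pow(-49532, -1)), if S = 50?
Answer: Rational(-7182141, 49532) ≈ -145.00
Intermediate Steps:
Add(Function('q')(S, Add(-71, -74)), Pow(-49532, -1)) = Add(Add(-71, -74), Pow(-49532, -1)) = Add(-145, Rational(-1, 49532)) = Rational(-7182141, 49532)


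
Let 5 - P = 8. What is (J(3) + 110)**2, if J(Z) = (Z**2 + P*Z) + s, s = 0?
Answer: 12100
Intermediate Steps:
P = -3 (P = 5 - 1*8 = 5 - 8 = -3)
J(Z) = Z**2 - 3*Z (J(Z) = (Z**2 - 3*Z) + 0 = Z**2 - 3*Z)
(J(3) + 110)**2 = (3*(-3 + 3) + 110)**2 = (3*0 + 110)**2 = (0 + 110)**2 = 110**2 = 12100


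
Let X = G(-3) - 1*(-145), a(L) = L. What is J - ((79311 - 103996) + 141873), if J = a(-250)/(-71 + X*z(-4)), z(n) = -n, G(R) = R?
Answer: -58242686/497 ≈ -1.1719e+5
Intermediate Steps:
X = 142 (X = -3 - 1*(-145) = -3 + 145 = 142)
J = -250/497 (J = -250/(-71 + 142*(-1*(-4))) = -250/(-71 + 142*4) = -250/(-71 + 568) = -250/497 ≈ -0.50302)
J - ((79311 - 103996) + 141873) = -250/497 - ((79311 - 103996) + 141873) = -250/497 - (-24685 + 141873) = -250/497 - 1*117188 = -250/497 - 117188 = -58242686/497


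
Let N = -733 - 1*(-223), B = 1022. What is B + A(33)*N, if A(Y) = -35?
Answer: 18872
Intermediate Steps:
N = -510 (N = -733 + 223 = -510)
B + A(33)*N = 1022 - 35*(-510) = 1022 + 17850 = 18872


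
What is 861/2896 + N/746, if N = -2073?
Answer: -2680551/1080208 ≈ -2.4815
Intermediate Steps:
861/2896 + N/746 = 861/2896 - 2073/746 = -2680551/1080208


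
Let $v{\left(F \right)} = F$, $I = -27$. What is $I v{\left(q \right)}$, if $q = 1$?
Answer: $-27$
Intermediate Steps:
$I v{\left(q \right)} = \left(-27\right) 1 = -27$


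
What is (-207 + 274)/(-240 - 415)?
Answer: -67/655 ≈ -0.10229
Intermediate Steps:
(-207 + 274)/(-240 - 415) = 67/(-655) = 67*(-1/655) = -67/655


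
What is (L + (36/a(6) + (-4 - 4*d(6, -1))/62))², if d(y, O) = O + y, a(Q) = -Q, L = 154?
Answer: 20939776/961 ≈ 21790.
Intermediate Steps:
(L + (36/a(6) + (-4 - 4*d(6, -1))/62))² = (154 + (36/((-1*6)) + (-4 - 4*(-1 + 6))/62))² = (154 + (36/(-6) + (-4 - 4*5)*(1/62)))² = (154 + (36*(-⅙) + (-4 - 20)*(1/62)))² = (154 + (-6 - 24*1/62))² = (154 + (-6 - 12/31))² = (154 - 198/31)² = (4576/31)² = 20939776/961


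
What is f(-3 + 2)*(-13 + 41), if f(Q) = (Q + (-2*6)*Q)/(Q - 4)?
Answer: -308/5 ≈ -61.600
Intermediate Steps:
f(Q) = -11*Q/(-4 + Q) (f(Q) = (Q - 12*Q)/(-4 + Q) = (-11*Q)/(-4 + Q) = -11*Q/(-4 + Q))
f(-3 + 2)*(-13 + 41) = (-11*(-3 + 2)/(-4 + (-3 + 2)))*(-13 + 41) = -11*(-1)/(-4 - 1)*28 = -11*(-1)/(-5)*28 = -11*(-1)*(-⅕)*28 = -11/5*28 = -308/5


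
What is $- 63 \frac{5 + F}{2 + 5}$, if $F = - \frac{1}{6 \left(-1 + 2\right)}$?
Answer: $- \frac{87}{2} \approx -43.5$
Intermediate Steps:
$F = - \frac{1}{6}$ ($F = - \frac{1}{6 \cdot 1} = - \frac{1}{6} \approx -0.16667$)
$- 63 \frac{5 + F}{2 + 5} = - 63 \frac{5 - \frac{1}{6}}{2 + 5} = - 63 \frac{29}{6 \cdot 7} = - 63 \cdot \frac{29}{6} \cdot \frac{1}{7} = \left(-63\right) \frac{29}{42} = - \frac{87}{2}$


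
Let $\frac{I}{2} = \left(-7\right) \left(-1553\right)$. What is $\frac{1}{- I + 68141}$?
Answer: $\frac{1}{46399} \approx 2.1552 \cdot 10^{-5}$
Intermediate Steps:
$I = 21742$ ($I = 2 \left(\left(-7\right) \left(-1553\right)\right) = 2 \cdot 10871 = 21742$)
$\frac{1}{- I + 68141} = \frac{1}{\left(-1\right) 21742 + 68141} = \frac{1}{-21742 + 68141} = \frac{1}{46399}$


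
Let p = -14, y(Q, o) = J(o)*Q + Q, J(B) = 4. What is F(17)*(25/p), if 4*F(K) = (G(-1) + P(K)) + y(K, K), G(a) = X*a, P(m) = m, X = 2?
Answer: -625/14 ≈ -44.643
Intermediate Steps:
y(Q, o) = 5*Q (y(Q, o) = 4*Q + Q = 5*Q)
G(a) = 2*a
F(K) = -1/2 + 3*K/2 (F(K) = ((2*(-1) + K) + 5*K)/4 = ((-2 + K) + 5*K)/4 = (-2 + 6*K)/4 = -1/2 + 3*K/2)
F(17)*(25/p) = (-1/2 + (3/2)*17)*(25/(-14)) = (-1/2 + 51/2)*(25*(-1/14)) = 25*(-25/14) = -625/14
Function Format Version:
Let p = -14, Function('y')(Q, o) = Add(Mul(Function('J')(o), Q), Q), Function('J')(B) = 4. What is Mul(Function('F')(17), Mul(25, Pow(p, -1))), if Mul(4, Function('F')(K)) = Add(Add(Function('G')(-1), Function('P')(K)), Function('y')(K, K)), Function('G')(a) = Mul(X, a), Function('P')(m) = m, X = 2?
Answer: Rational(-625, 14) ≈ -44.643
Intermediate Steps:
Function('y')(Q, o) = Mul(5, Q) (Function('y')(Q, o) = Add(Mul(4, Q), Q) = Mul(5, Q))
Function('G')(a) = Mul(2, a)
Function('F')(K) = Add(Rational(-1, 2), Mul(Rational(3, 2), K)) (Function('F')(K) = Mul(Rational(1, 4), Add(Add(Mul(2, -1), K), Mul(5, K))) = Mul(Rational(1, 4), Add(Add(-2, K), Mul(5, K))) = Mul(Rational(1, 4), Add(-2, Mul(6, K))) = Add(Rational(-1, 2), Mul(Rational(3, 2), K)))
Mul(Function('F')(17), Mul(25, Pow(p, -1))) = Mul(Add(Rational(-1, 2), Mul(Rational(3, 2), 17)), Mul(25, Pow(-14, -1))) = Mul(Add(Rational(-1, 2), Rational(51, 2)), Mul(25, Rational(-1, 14))) = Mul(25, Rational(-25, 14)) = Rational(-625, 14)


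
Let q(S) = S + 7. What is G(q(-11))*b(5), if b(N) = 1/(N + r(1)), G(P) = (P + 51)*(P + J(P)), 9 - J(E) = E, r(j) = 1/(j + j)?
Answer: 846/11 ≈ 76.909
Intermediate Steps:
r(j) = 1/(2*j)
J(E) = 9 - E
q(S) = 7 + S
G(P) = 459 + 9*P (G(P) = (P + 51)*(P + (9 - P)) = (51 + P)*9 = 459 + 9*P)
b(N) = 1/(½ + N) (b(N) = 1/(N + (½)/1) = 1/(N + (½)*1) = 1/(N + ½) = 1/(½ + N))
G(q(-11))*b(5) = (459 + 9*(7 - 11))*(2/(1 + 2*5)) = (459 + 9*(-4))*(2/(1 + 10)) = (459 - 36)*(2/11) = 423*(2*(1/11)) = 423*(2/11) = 846/11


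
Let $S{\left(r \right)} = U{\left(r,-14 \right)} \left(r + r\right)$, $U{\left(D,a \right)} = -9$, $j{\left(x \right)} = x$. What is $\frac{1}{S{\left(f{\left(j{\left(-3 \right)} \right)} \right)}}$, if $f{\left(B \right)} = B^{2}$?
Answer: $- \frac{1}{162} \approx -0.0061728$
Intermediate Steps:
$S{\left(r \right)} = - 18 r$ ($S{\left(r \right)} = - 9 \left(r + r\right) = - 9 \cdot 2 r = - 18 r$)
$\frac{1}{S{\left(f{\left(j{\left(-3 \right)} \right)} \right)}} = \frac{1}{\left(-18\right) \left(-3\right)^{2}} = \frac{1}{\left(-18\right) 9} = \frac{1}{-162} = - \frac{1}{162}$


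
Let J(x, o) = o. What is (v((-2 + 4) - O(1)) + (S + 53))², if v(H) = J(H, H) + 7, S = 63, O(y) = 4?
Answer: 14641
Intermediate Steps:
v(H) = 7 + H (v(H) = H + 7 = 7 + H)
(v((-2 + 4) - O(1)) + (S + 53))² = ((7 + ((-2 + 4) - 1*4)) + (63 + 53))² = ((7 + (2 - 4)) + 116)² = ((7 - 2) + 116)² = (5 + 116)² = 121² = 14641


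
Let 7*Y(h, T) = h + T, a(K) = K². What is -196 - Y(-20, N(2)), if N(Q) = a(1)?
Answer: -1353/7 ≈ -193.29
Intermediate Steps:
N(Q) = 1 (N(Q) = 1² = 1)
Y(h, T) = T/7 + h/7 (Y(h, T) = (h + T)/7 = (T + h)/7 = T/7 + h/7)
-196 - Y(-20, N(2)) = -196 - ((⅐)*1 + (⅐)*(-20)) = -196 - (⅐ - 20/7) = -196 - 1*(-19/7) = -196 + 19/7 = -1353/7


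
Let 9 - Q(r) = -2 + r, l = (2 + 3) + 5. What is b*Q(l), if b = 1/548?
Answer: 1/548 ≈ 0.0018248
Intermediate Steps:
l = 10 (l = 5 + 5 = 10)
Q(r) = 11 - r (Q(r) = 9 - (-2 + r) = 9 + (2 - r) = 11 - r)
b = 1/548 ≈ 0.0018248
b*Q(l) = (11 - 1*10)/548 = (11 - 10)/548 = (1/548)*1 = 1/548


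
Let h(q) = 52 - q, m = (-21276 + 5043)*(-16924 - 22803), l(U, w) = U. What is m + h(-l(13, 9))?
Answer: 644888456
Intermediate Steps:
m = 644888391 (m = -16233*(-39727) = 644888391)
m + h(-l(13, 9)) = 644888391 + (52 - (-1)*13) = 644888391 + (52 - 1*(-13)) = 644888391 + (52 + 13) = 644888391 + 65 = 644888456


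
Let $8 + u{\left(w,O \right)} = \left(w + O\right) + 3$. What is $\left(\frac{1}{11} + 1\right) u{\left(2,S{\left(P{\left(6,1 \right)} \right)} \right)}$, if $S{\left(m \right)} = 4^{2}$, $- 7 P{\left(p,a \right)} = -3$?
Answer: $\frac{156}{11} \approx 14.182$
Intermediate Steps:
$P{\left(p,a \right)} = \frac{3}{7}$ ($P{\left(p,a \right)} = \left(- \frac{1}{7}\right) \left(-3\right) = \frac{3}{7}$)
$S{\left(m \right)} = 16$
$u{\left(w,O \right)} = -5 + O + w$ ($u{\left(w,O \right)} = -8 + \left(\left(w + O\right) + 3\right) = -8 + \left(\left(O + w\right) + 3\right) = -8 + \left(3 + O + w\right) = -5 + O + w$)
$\left(\frac{1}{11} + 1\right) u{\left(2,S{\left(P{\left(6,1 \right)} \right)} \right)} = \left(\frac{1}{11} + 1\right) \left(-5 + 16 + 2\right) = \left(\frac{1}{11} + 1\right) 13 = \frac{12}{11} \cdot 13 = \frac{156}{11}$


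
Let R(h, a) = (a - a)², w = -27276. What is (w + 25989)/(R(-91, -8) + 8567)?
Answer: -99/659 ≈ -0.15023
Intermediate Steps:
R(h, a) = 0 (R(h, a) = 0² = 0)
(w + 25989)/(R(-91, -8) + 8567) = (-27276 + 25989)/(0 + 8567) = -1287/8567 = -1287*1/8567 = -99/659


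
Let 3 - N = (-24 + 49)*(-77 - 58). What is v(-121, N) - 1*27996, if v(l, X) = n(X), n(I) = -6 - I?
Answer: -31380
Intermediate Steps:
N = 3378 (N = 3 - (-24 + 49)*(-77 - 58) = 3 - 25*(-135) = 3 - 1*(-3375) = 3 + 3375 = 3378)
v(l, X) = -6 - X
v(-121, N) - 1*27996 = (-6 - 1*3378) - 1*27996 = (-6 - 3378) - 27996 = -3384 - 27996 = -31380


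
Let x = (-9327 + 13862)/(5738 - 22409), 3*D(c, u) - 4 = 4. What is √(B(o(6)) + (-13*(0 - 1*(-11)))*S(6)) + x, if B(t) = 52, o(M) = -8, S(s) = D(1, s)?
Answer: -4535/16671 + 2*I*√741/3 ≈ -0.27203 + 18.148*I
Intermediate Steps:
D(c, u) = 8/3 (D(c, u) = 4/3 + (⅓)*4 = 4/3 + 4/3 = 8/3)
S(s) = 8/3
x = -4535/16671 (x = 4535/(-16671) = 4535*(-1/16671) = -4535/16671 ≈ -0.27203)
√(B(o(6)) + (-13*(0 - 1*(-11)))*S(6)) + x = √(52 - 13*(0 - 1*(-11))*(8/3)) - 4535/16671 = √(52 - 13*(0 + 11)*(8/3)) - 4535/16671 = √(52 - 13*11*(8/3)) - 4535/16671 = √(52 - 143*8/3) - 4535/16671 = √(52 - 1144/3) - 4535/16671 = √(-988/3) - 4535/16671 = 2*I*√741/3 - 4535/16671 = -4535/16671 + 2*I*√741/3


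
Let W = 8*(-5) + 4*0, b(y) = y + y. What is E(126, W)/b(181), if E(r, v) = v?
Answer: -20/181 ≈ -0.11050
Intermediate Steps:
b(y) = 2*y
W = -40 (W = -40 + 0 = -40)
E(126, W)/b(181) = -40/(2*181) = -40/362 = -40*1/362 = -20/181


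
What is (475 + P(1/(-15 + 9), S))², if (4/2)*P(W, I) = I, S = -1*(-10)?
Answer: 230400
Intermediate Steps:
S = 10
P(W, I) = I/2
(475 + P(1/(-15 + 9), S))² = (475 + (½)*10)² = (475 + 5)² = 480² = 230400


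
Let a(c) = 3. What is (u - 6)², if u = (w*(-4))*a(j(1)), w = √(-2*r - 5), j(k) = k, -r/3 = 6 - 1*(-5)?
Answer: 8820 + 144*√61 ≈ 9944.7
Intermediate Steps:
r = -33 (r = -3*(6 - 1*(-5)) = -3*(6 + 5) = -3*11 = -33)
w = √61 (w = √(-2*(-33) - 5) = √(66 - 5) = √61 ≈ 7.8102)
u = -12*√61 (u = (√61*(-4))*3 = -4*√61*3 = -12*√61 ≈ -93.723)
(u - 6)² = (-12*√61 - 6)² = (-6 - 12*√61)²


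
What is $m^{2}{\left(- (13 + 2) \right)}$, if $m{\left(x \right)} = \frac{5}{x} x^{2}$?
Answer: $5625$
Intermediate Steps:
$m{\left(x \right)} = 5 x$
$m^{2}{\left(- (13 + 2) \right)} = \left(5 \left(- (13 + 2)\right)\right)^{2} = \left(5 \left(\left(-1\right) 15\right)\right)^{2} = \left(5 \left(-15\right)\right)^{2} = \left(-75\right)^{2} = 5625$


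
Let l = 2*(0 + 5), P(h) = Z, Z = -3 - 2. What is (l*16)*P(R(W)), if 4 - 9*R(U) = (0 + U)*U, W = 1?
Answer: -800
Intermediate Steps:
R(U) = 4/9 - U²/9 (R(U) = 4/9 - (0 + U)*U/9 = 4/9 - U*U/9 = 4/9 - U²/9)
Z = -5
P(h) = -5
l = 10 (l = 2*5 = 10)
(l*16)*P(R(W)) = (10*16)*(-5) = 160*(-5) = -800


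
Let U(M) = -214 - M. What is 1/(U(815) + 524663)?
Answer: 1/523634 ≈ 1.9097e-6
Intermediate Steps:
1/(U(815) + 524663) = 1/((-214 - 1*815) + 524663) = 1/((-214 - 815) + 524663) = 1/(-1029 + 524663) = 1/523634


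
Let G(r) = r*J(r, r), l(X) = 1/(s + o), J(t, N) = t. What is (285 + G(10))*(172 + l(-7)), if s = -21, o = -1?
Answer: 132405/2 ≈ 66203.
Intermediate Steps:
l(X) = -1/22 (l(X) = 1/(-21 - 1) = 1/(-22) = -1/22)
G(r) = r² (G(r) = r*r = r²)
(285 + G(10))*(172 + l(-7)) = (285 + 10²)*(172 - 1/22) = (285 + 100)*(3783/22) = 385*(3783/22) = 132405/2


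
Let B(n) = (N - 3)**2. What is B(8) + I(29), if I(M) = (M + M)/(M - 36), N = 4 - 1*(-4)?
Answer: 117/7 ≈ 16.714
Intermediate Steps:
N = 8 (N = 4 + 4 = 8)
B(n) = 25 (B(n) = (8 - 3)**2 = 5**2 = 25)
I(M) = 2*M/(-36 + M) (I(M) = (2*M)/(-36 + M) = 2*M/(-36 + M))
B(8) + I(29) = 25 + 2*29/(-36 + 29) = 25 + 2*29/(-7) = 25 + 2*29*(-1/7) = 25 - 58/7 = 117/7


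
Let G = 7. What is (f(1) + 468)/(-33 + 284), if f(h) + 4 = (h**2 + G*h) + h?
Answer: 473/251 ≈ 1.8845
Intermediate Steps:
f(h) = -4 + h**2 + 8*h (f(h) = -4 + ((h**2 + 7*h) + h) = -4 + (h**2 + 8*h) = -4 + h**2 + 8*h)
(f(1) + 468)/(-33 + 284) = ((-4 + 1**2 + 8*1) + 468)/(-33 + 284) = ((-4 + 1 + 8) + 468)/251 = (5 + 468)*(1/251) = 473*(1/251) = 473/251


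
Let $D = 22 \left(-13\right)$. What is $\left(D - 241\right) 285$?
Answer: $-150195$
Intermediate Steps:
$D = -286$
$\left(D - 241\right) 285 = \left(-286 - 241\right) 285 = \left(-527\right) 285 = -150195$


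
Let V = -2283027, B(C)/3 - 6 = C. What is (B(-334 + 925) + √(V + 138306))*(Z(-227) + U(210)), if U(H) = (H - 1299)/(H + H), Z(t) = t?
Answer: -57568113/140 - 32143*I*√2144721/140 ≈ -4.112e+5 - 3.3624e+5*I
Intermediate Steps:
B(C) = 18 + 3*C
U(H) = (-1299 + H)/(2*H) (U(H) = (-1299 + H)/((2*H)) = (-1299 + H)*(1/(2*H)) = (-1299 + H)/(2*H))
(B(-334 + 925) + √(V + 138306))*(Z(-227) + U(210)) = ((18 + 3*(-334 + 925)) + √(-2283027 + 138306))*(-227 + (½)*(-1299 + 210)/210) = ((18 + 3*591) + √(-2144721))*(-227 + (½)*(1/210)*(-1089)) = ((18 + 1773) + I*√2144721)*(-227 - 363/140) = (1791 + I*√2144721)*(-32143/140) = -57568113/140 - 32143*I*√2144721/140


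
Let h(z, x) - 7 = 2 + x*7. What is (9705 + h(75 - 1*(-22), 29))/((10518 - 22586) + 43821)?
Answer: 9917/31753 ≈ 0.31232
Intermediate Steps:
h(z, x) = 9 + 7*x (h(z, x) = 7 + (2 + x*7) = 7 + (2 + 7*x) = 9 + 7*x)
(9705 + h(75 - 1*(-22), 29))/((10518 - 22586) + 43821) = (9705 + (9 + 7*29))/((10518 - 22586) + 43821) = (9705 + (9 + 203))/(-12068 + 43821) = (9705 + 212)/31753 = 9917*(1/31753) = 9917/31753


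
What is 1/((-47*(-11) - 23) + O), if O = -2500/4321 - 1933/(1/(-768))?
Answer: 4321/6416846698 ≈ 6.7338e-7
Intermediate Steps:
O = 6414712124/4321 (O = -2500*1/4321 - 1933/(-1/768) = -2500/4321 - 1933*(-768) = -2500/4321 + 1484544 = 6414712124/4321 ≈ 1.4845e+6)
1/((-47*(-11) - 23) + O) = 1/((-47*(-11) - 23) + 6414712124/4321) = 1/((517 - 23) + 6414712124/4321) = 1/(494 + 6414712124/4321) = 1/(6416846698/4321) = 4321/6416846698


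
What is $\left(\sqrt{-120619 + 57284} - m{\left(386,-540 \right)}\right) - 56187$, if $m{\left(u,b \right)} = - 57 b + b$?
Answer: $-86427 + i \sqrt{63335} \approx -86427.0 + 251.66 i$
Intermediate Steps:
$m{\left(u,b \right)} = - 56 b$
$\left(\sqrt{-120619 + 57284} - m{\left(386,-540 \right)}\right) - 56187 = \left(\sqrt{-120619 + 57284} - \left(-56\right) \left(-540\right)\right) - 56187 = \left(\sqrt{-63335} - 30240\right) - 56187 = \left(i \sqrt{63335} - 30240\right) - 56187 = \left(-30240 + i \sqrt{63335}\right) - 56187 = -86427 + i \sqrt{63335}$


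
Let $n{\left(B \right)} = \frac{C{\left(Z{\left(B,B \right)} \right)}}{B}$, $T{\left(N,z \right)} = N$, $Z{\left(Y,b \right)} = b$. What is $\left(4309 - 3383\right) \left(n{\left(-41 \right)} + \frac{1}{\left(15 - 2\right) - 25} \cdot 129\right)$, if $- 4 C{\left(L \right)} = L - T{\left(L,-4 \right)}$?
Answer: $- \frac{19909}{2} \approx -9954.5$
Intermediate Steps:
$C{\left(L \right)} = 0$ ($C{\left(L \right)} = - \frac{L - L}{4} = \left(- \frac{1}{4}\right) 0 = 0$)
$n{\left(B \right)} = 0$ ($n{\left(B \right)} = \frac{0}{B} = 0$)
$\left(4309 - 3383\right) \left(n{\left(-41 \right)} + \frac{1}{\left(15 - 2\right) - 25} \cdot 129\right) = \left(4309 - 3383\right) \left(0 + \frac{1}{\left(15 - 2\right) - 25} \cdot 129\right) = 926 \left(0 + \frac{1}{13 - 25} \cdot 129\right) = 926 \left(0 + \frac{1}{-12} \cdot 129\right) = 926 \left(0 - \frac{43}{4}\right) = 926 \left(- \frac{43}{4}\right) = - \frac{19909}{2}$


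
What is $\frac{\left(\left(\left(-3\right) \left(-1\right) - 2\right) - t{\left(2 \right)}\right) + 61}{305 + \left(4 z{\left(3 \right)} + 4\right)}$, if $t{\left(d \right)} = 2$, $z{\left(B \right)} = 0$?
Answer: $\frac{20}{103} \approx 0.19417$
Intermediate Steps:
$\frac{\left(\left(\left(-3\right) \left(-1\right) - 2\right) - t{\left(2 \right)}\right) + 61}{305 + \left(4 z{\left(3 \right)} + 4\right)} = \frac{\left(\left(\left(-3\right) \left(-1\right) - 2\right) - 2\right) + 61}{305 + \left(4 \cdot 0 + 4\right)} = \frac{\left(\left(3 - 2\right) - 2\right) + 61}{305 + \left(0 + 4\right)} = \frac{\left(1 - 2\right) + 61}{305 + 4} = \frac{-1 + 61}{309} = \frac{1}{309} \cdot 60 = \frac{20}{103}$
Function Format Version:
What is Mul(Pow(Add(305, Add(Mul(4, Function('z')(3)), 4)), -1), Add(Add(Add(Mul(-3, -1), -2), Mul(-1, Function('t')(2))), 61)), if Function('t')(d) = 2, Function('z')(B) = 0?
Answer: Rational(20, 103) ≈ 0.19417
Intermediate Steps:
Mul(Pow(Add(305, Add(Mul(4, Function('z')(3)), 4)), -1), Add(Add(Add(Mul(-3, -1), -2), Mul(-1, Function('t')(2))), 61)) = Mul(Pow(Add(305, Add(Mul(4, 0), 4)), -1), Add(Add(Add(Mul(-3, -1), -2), Mul(-1, 2)), 61)) = Mul(Pow(Add(305, Add(0, 4)), -1), Add(Add(Add(3, -2), -2), 61)) = Mul(Pow(Add(305, 4), -1), Add(Add(1, -2), 61)) = Mul(Pow(309, -1), Add(-1, 61)) = Mul(Rational(1, 309), 60) = Rational(20, 103)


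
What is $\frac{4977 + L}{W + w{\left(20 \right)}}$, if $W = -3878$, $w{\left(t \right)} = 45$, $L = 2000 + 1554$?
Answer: $- \frac{8531}{3833} \approx -2.2257$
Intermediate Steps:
$L = 3554$
$\frac{4977 + L}{W + w{\left(20 \right)}} = \frac{4977 + 3554}{-3878 + 45} = \frac{8531}{-3833} = 8531 \left(- \frac{1}{3833}\right) = - \frac{8531}{3833}$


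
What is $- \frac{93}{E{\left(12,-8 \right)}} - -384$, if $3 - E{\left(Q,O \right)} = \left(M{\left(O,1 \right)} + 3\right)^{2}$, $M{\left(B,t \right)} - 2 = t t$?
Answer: $\frac{4255}{11} \approx 386.82$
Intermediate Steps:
$M{\left(B,t \right)} = 2 + t^{2}$ ($M{\left(B,t \right)} = 2 + t t = 2 + t^{2}$)
$E{\left(Q,O \right)} = -33$ ($E{\left(Q,O \right)} = 3 - \left(\left(2 + 1^{2}\right) + 3\right)^{2} = 3 - \left(\left(2 + 1\right) + 3\right)^{2} = 3 - \left(3 + 3\right)^{2} = 3 - 6^{2} = 3 - 36 = -33$)
$- \frac{93}{E{\left(12,-8 \right)}} - -384 = - \frac{93}{-33} - -384 = \left(-93\right) \left(- \frac{1}{33}\right) + 384 = \frac{31}{11} + 384 = \frac{4255}{11}$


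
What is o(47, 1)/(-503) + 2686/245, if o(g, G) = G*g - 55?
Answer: 1353018/123235 ≈ 10.979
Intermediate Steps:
o(g, G) = -55 + G*g
o(47, 1)/(-503) + 2686/245 = (-55 + 1*47)/(-503) + 2686/245 = (-55 + 47)*(-1/503) + 2686*(1/245) = -8*(-1/503) + 2686/245 = 8/503 + 2686/245 = 1353018/123235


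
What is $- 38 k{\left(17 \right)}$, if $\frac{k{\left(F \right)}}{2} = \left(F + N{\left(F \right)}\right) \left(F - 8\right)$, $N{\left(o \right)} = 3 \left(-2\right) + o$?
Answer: $-19152$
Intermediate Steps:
$N{\left(o \right)} = -6 + o$
$k{\left(F \right)} = 2 \left(-8 + F\right) \left(-6 + 2 F\right)$ ($k{\left(F \right)} = 2 \left(F + \left(-6 + F\right)\right) \left(F - 8\right) = 2 \left(-6 + 2 F\right) \left(-8 + F\right) = 2 \left(-8 + F\right) \left(-6 + 2 F\right)$)
$- 38 k{\left(17 \right)} = - 38 \left(96 - 748 + 4 \cdot 17^{2}\right) = - 38 \left(96 - 748 + 4 \cdot 289\right) = - 38 \left(96 - 748 + 1156\right) = \left(-38\right) 504 = -19152$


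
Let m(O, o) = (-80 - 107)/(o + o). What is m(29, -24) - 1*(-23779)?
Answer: 1141579/48 ≈ 23783.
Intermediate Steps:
m(O, o) = -187/(2*o) (m(O, o) = -187*1/(2*o) = -187/(2*o))
m(29, -24) - 1*(-23779) = -187/2/(-24) - 1*(-23779) = -187/2*(-1/24) + 23779 = 187/48 + 23779 = 1141579/48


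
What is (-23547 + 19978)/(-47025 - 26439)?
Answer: 3569/73464 ≈ 0.048582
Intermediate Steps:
(-23547 + 19978)/(-47025 - 26439) = -3569/(-73464) = -3569*(-1/73464) = 3569/73464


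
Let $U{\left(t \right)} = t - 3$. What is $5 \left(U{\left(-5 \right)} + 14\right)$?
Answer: $30$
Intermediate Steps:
$U{\left(t \right)} = -3 + t$
$5 \left(U{\left(-5 \right)} + 14\right) = 5 \left(\left(-3 - 5\right) + 14\right) = 5 \left(-8 + 14\right) = 5 \cdot 6 = 30$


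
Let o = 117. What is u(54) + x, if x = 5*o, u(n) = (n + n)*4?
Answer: 1017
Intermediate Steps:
u(n) = 8*n (u(n) = (2*n)*4 = 8*n)
x = 585 (x = 5*117 = 585)
u(54) + x = 8*54 + 585 = 432 + 585 = 1017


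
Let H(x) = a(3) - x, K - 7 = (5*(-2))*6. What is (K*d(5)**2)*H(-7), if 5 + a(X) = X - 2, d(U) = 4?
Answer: -2544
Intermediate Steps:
a(X) = -7 + X (a(X) = -5 + (X - 2) = -5 + (-2 + X) = -7 + X)
K = -53 (K = 7 + (5*(-2))*6 = 7 - 10*6 = 7 - 60 = -53)
H(x) = -4 - x (H(x) = (-7 + 3) - x = -4 - x)
(K*d(5)**2)*H(-7) = (-53*4**2)*(-4 - 1*(-7)) = (-53*16)*(-4 + 7) = -848*3 = -2544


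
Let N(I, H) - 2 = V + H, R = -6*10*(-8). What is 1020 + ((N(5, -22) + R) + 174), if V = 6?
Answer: 1660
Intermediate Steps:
R = 480 (R = -60*(-8) = 480)
N(I, H) = 8 + H (N(I, H) = 2 + (6 + H) = 8 + H)
1020 + ((N(5, -22) + R) + 174) = 1020 + (((8 - 22) + 480) + 174) = 1020 + ((-14 + 480) + 174) = 1020 + (466 + 174) = 1020 + 640 = 1660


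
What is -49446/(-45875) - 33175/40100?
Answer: 18435259/73583500 ≈ 0.25054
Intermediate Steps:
-49446/(-45875) - 33175/40100 = -49446*(-1/45875) - 33175*1/40100 = 49446/45875 - 1327/1604 = 18435259/73583500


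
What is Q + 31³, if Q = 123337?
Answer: 153128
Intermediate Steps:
Q + 31³ = 123337 + 31³ = 123337 + 29791 = 153128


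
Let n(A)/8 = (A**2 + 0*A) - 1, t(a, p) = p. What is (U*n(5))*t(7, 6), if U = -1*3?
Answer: -3456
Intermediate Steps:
n(A) = -8 + 8*A**2 (n(A) = 8*((A**2 + 0*A) - 1) = 8*((A**2 + 0) - 1) = 8*(A**2 - 1) = 8*(-1 + A**2) = -8 + 8*A**2)
U = -3
(U*n(5))*t(7, 6) = -3*(-8 + 8*5**2)*6 = -3*(-8 + 8*25)*6 = -3*(-8 + 200)*6 = -3*192*6 = -576*6 = -3456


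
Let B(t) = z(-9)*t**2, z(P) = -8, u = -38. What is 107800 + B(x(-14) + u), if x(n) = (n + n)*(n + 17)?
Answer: -11272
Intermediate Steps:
x(n) = 2*n*(17 + n) (x(n) = (2*n)*(17 + n) = 2*n*(17 + n))
B(t) = -8*t**2
107800 + B(x(-14) + u) = 107800 - 8*(2*(-14)*(17 - 14) - 38)**2 = 107800 - 8*(2*(-14)*3 - 38)**2 = 107800 - 8*(-84 - 38)**2 = 107800 - 8*(-122)**2 = 107800 - 8*14884 = 107800 - 119072 = -11272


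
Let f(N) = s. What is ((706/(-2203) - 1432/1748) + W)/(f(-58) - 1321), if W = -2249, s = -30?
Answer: 2166234235/1300622561 ≈ 1.6655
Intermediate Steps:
f(N) = -30
((706/(-2203) - 1432/1748) + W)/(f(-58) - 1321) = ((706/(-2203) - 1432/1748) - 2249)/(-30 - 1321) = ((706*(-1/2203) - 1432*1/1748) - 2249)/(-1351) = ((-706/2203 - 358/437) - 2249)*(-1/1351) = (-1097196/962711 - 2249)*(-1/1351) = -2166234235/962711*(-1/1351) = 2166234235/1300622561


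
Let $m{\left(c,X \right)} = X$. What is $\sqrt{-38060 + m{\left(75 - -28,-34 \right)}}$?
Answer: $i \sqrt{38094} \approx 195.18 i$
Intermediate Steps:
$\sqrt{-38060 + m{\left(75 - -28,-34 \right)}} = \sqrt{-38060 - 34} = \sqrt{-38094} = i \sqrt{38094}$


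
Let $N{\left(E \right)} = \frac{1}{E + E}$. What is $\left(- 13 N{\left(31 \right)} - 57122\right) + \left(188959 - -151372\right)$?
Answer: $\frac{17558945}{62} \approx 2.8321 \cdot 10^{5}$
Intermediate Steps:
$N{\left(E \right)} = \frac{1}{2 E}$
$\left(- 13 N{\left(31 \right)} - 57122\right) + \left(188959 - -151372\right) = \left(- 13 \frac{1}{2 \cdot 31} - 57122\right) + \left(188959 - -151372\right) = \left(- 13 \cdot \frac{1}{2} \cdot \frac{1}{31} - 57122\right) + \left(188959 + 151372\right) = \left(\left(-13\right) \frac{1}{62} - 57122\right) + 340331 = \left(- \frac{13}{62} - 57122\right) + 340331 = - \frac{3541577}{62} + 340331 = \frac{17558945}{62}$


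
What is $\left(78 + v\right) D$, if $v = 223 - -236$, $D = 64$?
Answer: $34368$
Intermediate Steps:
$v = 459$ ($v = 223 + 236 = 459$)
$\left(78 + v\right) D = \left(78 + 459\right) 64 = 537 \cdot 64 = 34368$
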